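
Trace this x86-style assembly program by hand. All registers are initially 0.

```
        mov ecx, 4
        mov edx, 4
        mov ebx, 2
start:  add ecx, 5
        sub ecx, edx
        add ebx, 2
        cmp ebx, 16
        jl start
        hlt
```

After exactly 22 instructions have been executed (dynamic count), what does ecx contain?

8

after mov ecx, 4: ecx=4
after mov edx, 4: edx=4
after mov ebx, 2: ebx=2
after add ecx, 5: ecx=4+5=9
after sub ecx, edx: ecx=9-4=5
after add ebx, 2: ebx=2+2=4
cmp ebx, 16  (cmp 4,16)
jl start: taken
after add ecx, 5: ecx=5+5=10
after sub ecx, edx: ecx=10-4=6
after add ebx, 2: ebx=4+2=6
cmp ebx, 16  (cmp 6,16)
jl start: taken
after add ecx, 5: ecx=6+5=11
after sub ecx, edx: ecx=11-4=7
after add ebx, 2: ebx=6+2=8
cmp ebx, 16  (cmp 8,16)
jl start: taken
after add ecx, 5: ecx=7+5=12
after sub ecx, edx: ecx=12-4=8
after add ebx, 2: ebx=8+2=10
cmp ebx, 16  (cmp 10,16)
After step 22: ecx = 8.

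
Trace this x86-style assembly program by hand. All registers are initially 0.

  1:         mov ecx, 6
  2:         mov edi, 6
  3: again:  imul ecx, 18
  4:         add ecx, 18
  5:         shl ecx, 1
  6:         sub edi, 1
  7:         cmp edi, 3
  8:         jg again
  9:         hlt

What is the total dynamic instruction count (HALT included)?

mov ecx, 6 → ecx=6
mov edi, 6 → edi=6
imul ecx, 18 → ecx=6*18=108
add ecx, 18 → ecx=108+18=126
shl ecx, 1 → ecx=126<<1=252
sub edi, 1 → edi=6-1=5
cmp edi, 3  (cmp 5,3)
jg again: taken
imul ecx, 18 → ecx=252*18=4536
add ecx, 18 → ecx=4536+18=4554
shl ecx, 1 → ecx=4554<<1=9108
sub edi, 1 → edi=5-1=4
cmp edi, 3  (cmp 4,3)
jg again: taken
imul ecx, 18 → ecx=9108*18=163944
add ecx, 18 → ecx=163944+18=163962
shl ecx, 1 → ecx=163962<<1=327924
sub edi, 1 → edi=4-1=3
cmp edi, 3  (cmp 3,3)
jg again: not taken
halt.
Total executed instructions: 21.

21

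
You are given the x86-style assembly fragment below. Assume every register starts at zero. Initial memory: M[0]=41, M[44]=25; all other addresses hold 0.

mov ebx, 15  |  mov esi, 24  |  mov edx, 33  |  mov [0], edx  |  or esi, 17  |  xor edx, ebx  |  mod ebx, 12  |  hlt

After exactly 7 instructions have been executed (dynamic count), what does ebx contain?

after mov ebx, 15: ebx=15
after mov esi, 24: esi=24
after mov edx, 33: edx=33
mov [0], edx → M[0]=33
after or esi, 17: esi=24|17=25
after xor edx, ebx: edx=33^15=46
after mod ebx, 12: ebx=15%12=3
After step 7: ebx = 3.

3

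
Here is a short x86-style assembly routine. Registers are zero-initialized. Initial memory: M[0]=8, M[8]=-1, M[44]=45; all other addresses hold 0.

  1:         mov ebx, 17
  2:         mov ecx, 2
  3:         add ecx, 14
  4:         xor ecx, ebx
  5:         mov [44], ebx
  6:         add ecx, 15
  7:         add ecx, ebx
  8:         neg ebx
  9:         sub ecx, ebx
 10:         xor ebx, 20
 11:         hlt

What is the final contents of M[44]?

mov ebx, 17 → ebx=17
mov ecx, 2 → ecx=2
add ecx, 14 → ecx=2+14=16
xor ecx, ebx → ecx=16^17=1
mov [44], ebx → M[44]=17
add ecx, 15 → ecx=1+15=16
add ecx, ebx → ecx=16+17=33
neg ebx → ebx=-(17)=-17
sub ecx, ebx → ecx=33-(-17)=50
xor ebx, 20 → ebx=(-17)^20=-5
halt.

17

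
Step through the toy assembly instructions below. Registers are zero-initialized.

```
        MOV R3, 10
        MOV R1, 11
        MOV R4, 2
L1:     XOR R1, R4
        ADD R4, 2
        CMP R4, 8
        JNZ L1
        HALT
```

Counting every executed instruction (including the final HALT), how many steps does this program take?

MOV R3, 10 → R3=10
MOV R1, 11 → R1=11
MOV R4, 2 → R4=2
XOR R1, R4 → R1=11^2=9
ADD R4, 2 → R4=2+2=4
CMP R4, 8  (cmp 4,8)
JNZ L1: taken
XOR R1, R4 → R1=9^4=13
ADD R4, 2 → R4=4+2=6
CMP R4, 8  (cmp 6,8)
JNZ L1: taken
XOR R1, R4 → R1=13^6=11
ADD R4, 2 → R4=6+2=8
CMP R4, 8  (cmp 8,8)
JNZ L1: not taken
halt.
Total executed instructions: 16.

16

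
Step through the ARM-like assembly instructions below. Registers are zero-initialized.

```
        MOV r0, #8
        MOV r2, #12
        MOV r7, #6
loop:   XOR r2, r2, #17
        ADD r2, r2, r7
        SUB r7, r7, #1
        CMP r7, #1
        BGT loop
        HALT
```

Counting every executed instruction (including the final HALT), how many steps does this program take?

29

MOV r0, #8 → r0=8
MOV r2, #12 → r2=12
MOV r7, #6 → r7=6
XOR r2, r2, #17 → r2=12^17=29
ADD r2, r2, r7 → r2=29+6=35
SUB r7, r7, #1 → r7=6-1=5
CMP r7, #1  (cmp 5,1)
BGT loop: taken
XOR r2, r2, #17 → r2=35^17=50
ADD r2, r2, r7 → r2=50+5=55
SUB r7, r7, #1 → r7=5-1=4
CMP r7, #1  (cmp 4,1)
BGT loop: taken
XOR r2, r2, #17 → r2=55^17=38
ADD r2, r2, r7 → r2=38+4=42
SUB r7, r7, #1 → r7=4-1=3
CMP r7, #1  (cmp 3,1)
BGT loop: taken
XOR r2, r2, #17 → r2=42^17=59
ADD r2, r2, r7 → r2=59+3=62
SUB r7, r7, #1 → r7=3-1=2
CMP r7, #1  (cmp 2,1)
BGT loop: taken
XOR r2, r2, #17 → r2=62^17=47
ADD r2, r2, r7 → r2=47+2=49
SUB r7, r7, #1 → r7=2-1=1
CMP r7, #1  (cmp 1,1)
BGT loop: not taken
halt.
Total executed instructions: 29.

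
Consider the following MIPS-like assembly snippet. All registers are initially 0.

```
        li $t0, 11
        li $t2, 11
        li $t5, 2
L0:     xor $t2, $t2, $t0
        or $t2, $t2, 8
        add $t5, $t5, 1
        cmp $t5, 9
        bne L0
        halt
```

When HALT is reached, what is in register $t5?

li $t0, 11 → $t0=11
li $t2, 11 → $t2=11
li $t5, 2 → $t5=2
xor $t2, $t2, $t0 → $t2=11^11=0
or $t2, $t2, 8 → $t2=0|8=8
add $t5, $t5, 1 → $t5=2+1=3
cmp $t5, 9  (cmp 3,9)
bne L0: taken
xor $t2, $t2, $t0 → $t2=8^11=3
or $t2, $t2, 8 → $t2=3|8=11
add $t5, $t5, 1 → $t5=3+1=4
cmp $t5, 9  (cmp 4,9)
bne L0: taken
xor $t2, $t2, $t0 → $t2=11^11=0
or $t2, $t2, 8 → $t2=0|8=8
add $t5, $t5, 1 → $t5=4+1=5
cmp $t5, 9  (cmp 5,9)
bne L0: taken
xor $t2, $t2, $t0 → $t2=8^11=3
or $t2, $t2, 8 → $t2=3|8=11
add $t5, $t5, 1 → $t5=5+1=6
cmp $t5, 9  (cmp 6,9)
bne L0: taken
xor $t2, $t2, $t0 → $t2=11^11=0
or $t2, $t2, 8 → $t2=0|8=8
add $t5, $t5, 1 → $t5=6+1=7
cmp $t5, 9  (cmp 7,9)
bne L0: taken
xor $t2, $t2, $t0 → $t2=8^11=3
or $t2, $t2, 8 → $t2=3|8=11
add $t5, $t5, 1 → $t5=7+1=8
cmp $t5, 9  (cmp 8,9)
bne L0: taken
xor $t2, $t2, $t0 → $t2=11^11=0
or $t2, $t2, 8 → $t2=0|8=8
add $t5, $t5, 1 → $t5=8+1=9
cmp $t5, 9  (cmp 9,9)
bne L0: not taken
halt.

9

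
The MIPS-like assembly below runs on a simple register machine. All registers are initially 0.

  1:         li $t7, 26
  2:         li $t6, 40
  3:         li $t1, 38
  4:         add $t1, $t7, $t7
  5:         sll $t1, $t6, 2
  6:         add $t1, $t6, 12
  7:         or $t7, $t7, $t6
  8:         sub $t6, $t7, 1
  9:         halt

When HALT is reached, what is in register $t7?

after li $t7, 26: $t7=26
after li $t6, 40: $t6=40
after li $t1, 38: $t1=38
after add $t1, $t7, $t7: $t1=26+26=52
after sll $t1, $t6, 2: $t1=40<<2=160
after add $t1, $t6, 12: $t1=40+12=52
after or $t7, $t7, $t6: $t7=26|40=58
after sub $t6, $t7, 1: $t6=58-1=57
halt.

58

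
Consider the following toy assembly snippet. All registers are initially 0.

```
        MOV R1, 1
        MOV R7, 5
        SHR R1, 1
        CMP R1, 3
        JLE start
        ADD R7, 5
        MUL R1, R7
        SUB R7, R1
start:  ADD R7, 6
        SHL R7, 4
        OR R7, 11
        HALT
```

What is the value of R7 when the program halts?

187

R1=1
R7=5
R1=1>>1=0
CMP R1, 3  (cmp 0,3)
JLE start: taken
R7=5+6=11
R7=11<<4=176
R7=176|11=187
halt.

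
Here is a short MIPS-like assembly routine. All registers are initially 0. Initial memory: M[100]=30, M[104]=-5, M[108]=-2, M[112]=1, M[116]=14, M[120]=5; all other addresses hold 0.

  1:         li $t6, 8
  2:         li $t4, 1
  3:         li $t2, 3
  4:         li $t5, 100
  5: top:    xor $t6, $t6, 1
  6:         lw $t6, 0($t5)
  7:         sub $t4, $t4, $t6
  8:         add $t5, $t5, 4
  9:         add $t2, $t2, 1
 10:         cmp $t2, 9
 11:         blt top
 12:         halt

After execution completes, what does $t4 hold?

-42

after li $t6, 8: $t6=8
after li $t4, 1: $t4=1
after li $t2, 3: $t2=3
after li $t5, 100: $t5=100
after xor $t6, $t6, 1: $t6=8^1=9
after lw $t6, 0($t5): $t6=M[100]=30
after sub $t4, $t4, $t6: $t4=1-30=-29
after add $t5, $t5, 4: $t5=100+4=104
after add $t2, $t2, 1: $t2=3+1=4
cmp $t2, 9  (cmp 4,9)
blt top: taken
after xor $t6, $t6, 1: $t6=30^1=31
after lw $t6, 0($t5): $t6=M[104]=-5
after sub $t4, $t4, $t6: $t4=(-29)-(-5)=-24
after add $t5, $t5, 4: $t5=104+4=108
after add $t2, $t2, 1: $t2=4+1=5
cmp $t2, 9  (cmp 5,9)
blt top: taken
after xor $t6, $t6, 1: $t6=(-5)^1=-6
after lw $t6, 0($t5): $t6=M[108]=-2
after sub $t4, $t4, $t6: $t4=(-24)-(-2)=-22
after add $t5, $t5, 4: $t5=108+4=112
after add $t2, $t2, 1: $t2=5+1=6
cmp $t2, 9  (cmp 6,9)
blt top: taken
after xor $t6, $t6, 1: $t6=(-2)^1=-1
after lw $t6, 0($t5): $t6=M[112]=1
after sub $t4, $t4, $t6: $t4=(-22)-1=-23
after add $t5, $t5, 4: $t5=112+4=116
after add $t2, $t2, 1: $t2=6+1=7
cmp $t2, 9  (cmp 7,9)
blt top: taken
after xor $t6, $t6, 1: $t6=1^1=0
after lw $t6, 0($t5): $t6=M[116]=14
after sub $t4, $t4, $t6: $t4=(-23)-14=-37
after add $t5, $t5, 4: $t5=116+4=120
after add $t2, $t2, 1: $t2=7+1=8
cmp $t2, 9  (cmp 8,9)
blt top: taken
after xor $t6, $t6, 1: $t6=14^1=15
after lw $t6, 0($t5): $t6=M[120]=5
after sub $t4, $t4, $t6: $t4=(-37)-5=-42
after add $t5, $t5, 4: $t5=120+4=124
after add $t2, $t2, 1: $t2=8+1=9
cmp $t2, 9  (cmp 9,9)
blt top: not taken
halt.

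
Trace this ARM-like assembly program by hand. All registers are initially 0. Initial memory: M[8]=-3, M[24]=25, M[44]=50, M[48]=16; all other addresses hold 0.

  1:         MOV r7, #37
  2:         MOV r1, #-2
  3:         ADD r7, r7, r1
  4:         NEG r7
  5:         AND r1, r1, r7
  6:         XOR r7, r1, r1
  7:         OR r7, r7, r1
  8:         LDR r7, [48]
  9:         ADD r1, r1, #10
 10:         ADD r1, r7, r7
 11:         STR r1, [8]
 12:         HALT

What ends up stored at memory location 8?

r7=37
r1=-2
r7=37+(-2)=35
r7=-(35)=-35
r1=(-2)&(-35)=-36
r7=(-36)^(-36)=0
r7=0|(-36)=-36
r7=M[48]=16
r1=(-36)+10=-26
r1=16+16=32
STR r1, [8] → M[8]=32
halt.

32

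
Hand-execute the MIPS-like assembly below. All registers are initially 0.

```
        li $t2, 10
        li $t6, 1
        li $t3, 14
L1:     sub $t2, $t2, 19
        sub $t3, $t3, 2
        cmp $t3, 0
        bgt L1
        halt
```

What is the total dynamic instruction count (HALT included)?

$t2=10
$t6=1
$t3=14
$t2=10-19=-9
$t3=14-2=12
cmp $t3, 0  (cmp 12,0)
bgt L1: taken
$t2=(-9)-19=-28
$t3=12-2=10
cmp $t3, 0  (cmp 10,0)
bgt L1: taken
$t2=(-28)-19=-47
$t3=10-2=8
cmp $t3, 0  (cmp 8,0)
bgt L1: taken
$t2=(-47)-19=-66
$t3=8-2=6
cmp $t3, 0  (cmp 6,0)
bgt L1: taken
$t2=(-66)-19=-85
$t3=6-2=4
cmp $t3, 0  (cmp 4,0)
bgt L1: taken
$t2=(-85)-19=-104
$t3=4-2=2
cmp $t3, 0  (cmp 2,0)
bgt L1: taken
$t2=(-104)-19=-123
$t3=2-2=0
cmp $t3, 0  (cmp 0,0)
bgt L1: not taken
halt.
Total executed instructions: 32.

32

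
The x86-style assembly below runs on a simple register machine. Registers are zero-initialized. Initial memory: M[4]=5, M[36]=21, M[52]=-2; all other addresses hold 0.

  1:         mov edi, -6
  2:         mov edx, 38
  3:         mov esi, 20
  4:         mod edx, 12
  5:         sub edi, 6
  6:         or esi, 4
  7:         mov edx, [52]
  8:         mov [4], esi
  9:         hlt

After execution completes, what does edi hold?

-12

edi=-6
edx=38
esi=20
edx=38%12=2
edi=(-6)-6=-12
esi=20|4=20
edx=M[52]=-2
mov [4], esi → M[4]=20
halt.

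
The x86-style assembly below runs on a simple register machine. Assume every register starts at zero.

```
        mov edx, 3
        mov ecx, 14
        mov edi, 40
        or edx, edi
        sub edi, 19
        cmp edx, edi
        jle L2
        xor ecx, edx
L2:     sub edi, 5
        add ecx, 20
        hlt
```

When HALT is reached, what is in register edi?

16

edx=3
ecx=14
edi=40
edx=3|40=43
edi=40-19=21
cmp edx, edi  (cmp 43,21)
jle L2: not taken
ecx=14^43=37
edi=21-5=16
ecx=37+20=57
halt.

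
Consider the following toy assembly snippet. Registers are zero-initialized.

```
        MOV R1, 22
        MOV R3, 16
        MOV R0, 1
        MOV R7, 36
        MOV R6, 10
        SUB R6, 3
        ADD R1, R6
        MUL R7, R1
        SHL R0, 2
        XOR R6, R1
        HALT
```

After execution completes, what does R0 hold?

4

after MOV R1, 22: R1=22
after MOV R3, 16: R3=16
after MOV R0, 1: R0=1
after MOV R7, 36: R7=36
after MOV R6, 10: R6=10
after SUB R6, 3: R6=10-3=7
after ADD R1, R6: R1=22+7=29
after MUL R7, R1: R7=36*29=1044
after SHL R0, 2: R0=1<<2=4
after XOR R6, R1: R6=7^29=26
halt.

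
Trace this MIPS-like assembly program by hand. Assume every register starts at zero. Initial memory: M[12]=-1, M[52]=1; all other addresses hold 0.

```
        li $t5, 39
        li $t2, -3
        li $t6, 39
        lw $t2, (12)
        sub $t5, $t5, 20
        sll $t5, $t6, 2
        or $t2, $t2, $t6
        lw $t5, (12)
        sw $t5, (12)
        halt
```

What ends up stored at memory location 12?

-1

after li $t5, 39: $t5=39
after li $t2, -3: $t2=-3
after li $t6, 39: $t6=39
after lw $t2, (12): $t2=M[12]=-1
after sub $t5, $t5, 20: $t5=39-20=19
after sll $t5, $t6, 2: $t5=39<<2=156
after or $t2, $t2, $t6: $t2=(-1)|39=-1
after lw $t5, (12): $t5=M[12]=-1
sw $t5, (12) → M[12]=-1
halt.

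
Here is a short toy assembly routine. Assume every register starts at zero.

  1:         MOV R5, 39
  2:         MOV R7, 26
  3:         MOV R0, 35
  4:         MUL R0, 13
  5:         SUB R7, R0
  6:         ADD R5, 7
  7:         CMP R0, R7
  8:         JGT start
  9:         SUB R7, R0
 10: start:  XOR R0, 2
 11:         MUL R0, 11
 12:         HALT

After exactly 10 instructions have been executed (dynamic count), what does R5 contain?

after MOV R5, 39: R5=39
after MOV R7, 26: R7=26
after MOV R0, 35: R0=35
after MUL R0, 13: R0=35*13=455
after SUB R7, R0: R7=26-455=-429
after ADD R5, 7: R5=39+7=46
CMP R0, R7  (cmp 455,-429)
JGT start: taken
after XOR R0, 2: R0=455^2=453
after MUL R0, 11: R0=453*11=4983
After step 10: R5 = 46.

46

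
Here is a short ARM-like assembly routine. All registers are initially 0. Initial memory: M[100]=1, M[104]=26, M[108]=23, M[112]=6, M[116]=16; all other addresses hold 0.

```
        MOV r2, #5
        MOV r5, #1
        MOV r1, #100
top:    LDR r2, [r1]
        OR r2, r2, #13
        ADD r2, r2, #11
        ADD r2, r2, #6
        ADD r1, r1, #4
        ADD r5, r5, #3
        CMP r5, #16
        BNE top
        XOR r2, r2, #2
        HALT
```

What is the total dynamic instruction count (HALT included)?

after MOV r2, #5: r2=5
after MOV r5, #1: r5=1
after MOV r1, #100: r1=100
after LDR r2, [r1]: r2=M[100]=1
after OR r2, r2, #13: r2=1|13=13
after ADD r2, r2, #11: r2=13+11=24
after ADD r2, r2, #6: r2=24+6=30
after ADD r1, r1, #4: r1=100+4=104
after ADD r5, r5, #3: r5=1+3=4
CMP r5, #16  (cmp 4,16)
BNE top: taken
after LDR r2, [r1]: r2=M[104]=26
after OR r2, r2, #13: r2=26|13=31
after ADD r2, r2, #11: r2=31+11=42
after ADD r2, r2, #6: r2=42+6=48
after ADD r1, r1, #4: r1=104+4=108
after ADD r5, r5, #3: r5=4+3=7
CMP r5, #16  (cmp 7,16)
BNE top: taken
after LDR r2, [r1]: r2=M[108]=23
after OR r2, r2, #13: r2=23|13=31
after ADD r2, r2, #11: r2=31+11=42
after ADD r2, r2, #6: r2=42+6=48
after ADD r1, r1, #4: r1=108+4=112
after ADD r5, r5, #3: r5=7+3=10
CMP r5, #16  (cmp 10,16)
BNE top: taken
after LDR r2, [r1]: r2=M[112]=6
after OR r2, r2, #13: r2=6|13=15
after ADD r2, r2, #11: r2=15+11=26
after ADD r2, r2, #6: r2=26+6=32
after ADD r1, r1, #4: r1=112+4=116
after ADD r5, r5, #3: r5=10+3=13
CMP r5, #16  (cmp 13,16)
BNE top: taken
after LDR r2, [r1]: r2=M[116]=16
after OR r2, r2, #13: r2=16|13=29
after ADD r2, r2, #11: r2=29+11=40
after ADD r2, r2, #6: r2=40+6=46
after ADD r1, r1, #4: r1=116+4=120
after ADD r5, r5, #3: r5=13+3=16
CMP r5, #16  (cmp 16,16)
BNE top: not taken
after XOR r2, r2, #2: r2=46^2=44
halt.
Total executed instructions: 45.

45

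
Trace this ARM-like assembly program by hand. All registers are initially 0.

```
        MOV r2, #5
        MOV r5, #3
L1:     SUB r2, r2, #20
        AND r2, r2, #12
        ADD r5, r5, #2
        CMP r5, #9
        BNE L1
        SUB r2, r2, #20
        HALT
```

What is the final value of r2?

-12

r2=5
r5=3
r2=5-20=-15
r2=(-15)&12=0
r5=3+2=5
CMP r5, #9  (cmp 5,9)
BNE L1: taken
r2=0-20=-20
r2=(-20)&12=12
r5=5+2=7
CMP r5, #9  (cmp 7,9)
BNE L1: taken
r2=12-20=-8
r2=(-8)&12=8
r5=7+2=9
CMP r5, #9  (cmp 9,9)
BNE L1: not taken
r2=8-20=-12
halt.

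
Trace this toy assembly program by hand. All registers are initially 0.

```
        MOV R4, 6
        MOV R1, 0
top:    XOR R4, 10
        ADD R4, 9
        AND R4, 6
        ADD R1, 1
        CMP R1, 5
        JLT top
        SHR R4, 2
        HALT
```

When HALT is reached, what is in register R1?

5

R4=6
R1=0
R4=6^10=12
R4=12+9=21
R4=21&6=4
R1=0+1=1
CMP R1, 5  (cmp 1,5)
JLT top: taken
R4=4^10=14
R4=14+9=23
R4=23&6=6
R1=1+1=2
CMP R1, 5  (cmp 2,5)
JLT top: taken
R4=6^10=12
R4=12+9=21
R4=21&6=4
R1=2+1=3
CMP R1, 5  (cmp 3,5)
JLT top: taken
R4=4^10=14
R4=14+9=23
R4=23&6=6
R1=3+1=4
CMP R1, 5  (cmp 4,5)
JLT top: taken
R4=6^10=12
R4=12+9=21
R4=21&6=4
R1=4+1=5
CMP R1, 5  (cmp 5,5)
JLT top: not taken
R4=4>>2=1
halt.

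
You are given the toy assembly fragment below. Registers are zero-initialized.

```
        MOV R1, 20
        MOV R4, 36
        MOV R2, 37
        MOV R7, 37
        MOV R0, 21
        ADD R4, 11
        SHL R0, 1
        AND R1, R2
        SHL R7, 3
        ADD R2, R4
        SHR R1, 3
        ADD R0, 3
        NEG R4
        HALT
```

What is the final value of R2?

84

R1=20
R4=36
R2=37
R7=37
R0=21
R4=36+11=47
R0=21<<1=42
R1=20&37=4
R7=37<<3=296
R2=37+47=84
R1=4>>3=0
R0=42+3=45
R4=-(47)=-47
halt.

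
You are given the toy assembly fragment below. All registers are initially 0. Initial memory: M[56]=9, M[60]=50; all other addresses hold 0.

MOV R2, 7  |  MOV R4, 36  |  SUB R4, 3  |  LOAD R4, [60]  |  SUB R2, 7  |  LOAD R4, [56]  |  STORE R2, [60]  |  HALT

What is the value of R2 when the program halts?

0

MOV R2, 7 → R2=7
MOV R4, 36 → R4=36
SUB R4, 3 → R4=36-3=33
LOAD R4, [60] → R4=M[60]=50
SUB R2, 7 → R2=7-7=0
LOAD R4, [56] → R4=M[56]=9
STORE R2, [60] → M[60]=0
halt.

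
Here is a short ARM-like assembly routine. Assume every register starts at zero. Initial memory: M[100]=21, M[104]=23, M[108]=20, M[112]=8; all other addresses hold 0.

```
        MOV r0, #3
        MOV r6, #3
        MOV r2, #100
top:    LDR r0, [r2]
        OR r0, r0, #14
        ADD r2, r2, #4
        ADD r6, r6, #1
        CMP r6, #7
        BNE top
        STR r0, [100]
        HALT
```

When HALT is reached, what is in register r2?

MOV r0, #3 → r0=3
MOV r6, #3 → r6=3
MOV r2, #100 → r2=100
LDR r0, [r2] → r0=M[100]=21
OR r0, r0, #14 → r0=21|14=31
ADD r2, r2, #4 → r2=100+4=104
ADD r6, r6, #1 → r6=3+1=4
CMP r6, #7  (cmp 4,7)
BNE top: taken
LDR r0, [r2] → r0=M[104]=23
OR r0, r0, #14 → r0=23|14=31
ADD r2, r2, #4 → r2=104+4=108
ADD r6, r6, #1 → r6=4+1=5
CMP r6, #7  (cmp 5,7)
BNE top: taken
LDR r0, [r2] → r0=M[108]=20
OR r0, r0, #14 → r0=20|14=30
ADD r2, r2, #4 → r2=108+4=112
ADD r6, r6, #1 → r6=5+1=6
CMP r6, #7  (cmp 6,7)
BNE top: taken
LDR r0, [r2] → r0=M[112]=8
OR r0, r0, #14 → r0=8|14=14
ADD r2, r2, #4 → r2=112+4=116
ADD r6, r6, #1 → r6=6+1=7
CMP r6, #7  (cmp 7,7)
BNE top: not taken
STR r0, [100] → M[100]=14
halt.

116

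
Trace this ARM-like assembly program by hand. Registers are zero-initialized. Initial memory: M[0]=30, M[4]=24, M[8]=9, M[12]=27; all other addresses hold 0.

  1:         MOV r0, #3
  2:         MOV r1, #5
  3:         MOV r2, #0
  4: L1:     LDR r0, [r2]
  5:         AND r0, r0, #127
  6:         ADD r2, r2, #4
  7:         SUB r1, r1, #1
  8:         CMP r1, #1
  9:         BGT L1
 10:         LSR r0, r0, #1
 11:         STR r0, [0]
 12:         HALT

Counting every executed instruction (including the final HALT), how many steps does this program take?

30

r0=3
r1=5
r2=0
r0=M[0]=30
r0=30&127=30
r2=0+4=4
r1=5-1=4
CMP r1, #1  (cmp 4,1)
BGT L1: taken
r0=M[4]=24
r0=24&127=24
r2=4+4=8
r1=4-1=3
CMP r1, #1  (cmp 3,1)
BGT L1: taken
r0=M[8]=9
r0=9&127=9
r2=8+4=12
r1=3-1=2
CMP r1, #1  (cmp 2,1)
BGT L1: taken
r0=M[12]=27
r0=27&127=27
r2=12+4=16
r1=2-1=1
CMP r1, #1  (cmp 1,1)
BGT L1: not taken
r0=27>>1=13
STR r0, [0] → M[0]=13
halt.
Total executed instructions: 30.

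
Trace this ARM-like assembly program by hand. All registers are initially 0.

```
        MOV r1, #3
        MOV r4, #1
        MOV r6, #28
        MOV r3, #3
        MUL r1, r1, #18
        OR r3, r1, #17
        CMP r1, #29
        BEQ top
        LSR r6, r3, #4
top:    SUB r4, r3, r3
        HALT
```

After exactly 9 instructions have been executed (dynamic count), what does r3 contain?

after MOV r1, #3: r1=3
after MOV r4, #1: r4=1
after MOV r6, #28: r6=28
after MOV r3, #3: r3=3
after MUL r1, r1, #18: r1=3*18=54
after OR r3, r1, #17: r3=54|17=55
CMP r1, #29  (cmp 54,29)
BEQ top: not taken
after LSR r6, r3, #4: r6=55>>4=3
After step 9: r3 = 55.

55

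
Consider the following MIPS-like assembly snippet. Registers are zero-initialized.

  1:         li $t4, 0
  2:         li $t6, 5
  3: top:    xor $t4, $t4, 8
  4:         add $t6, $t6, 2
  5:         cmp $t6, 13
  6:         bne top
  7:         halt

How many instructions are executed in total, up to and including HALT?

19

$t4=0
$t6=5
$t4=0^8=8
$t6=5+2=7
cmp $t6, 13  (cmp 7,13)
bne top: taken
$t4=8^8=0
$t6=7+2=9
cmp $t6, 13  (cmp 9,13)
bne top: taken
$t4=0^8=8
$t6=9+2=11
cmp $t6, 13  (cmp 11,13)
bne top: taken
$t4=8^8=0
$t6=11+2=13
cmp $t6, 13  (cmp 13,13)
bne top: not taken
halt.
Total executed instructions: 19.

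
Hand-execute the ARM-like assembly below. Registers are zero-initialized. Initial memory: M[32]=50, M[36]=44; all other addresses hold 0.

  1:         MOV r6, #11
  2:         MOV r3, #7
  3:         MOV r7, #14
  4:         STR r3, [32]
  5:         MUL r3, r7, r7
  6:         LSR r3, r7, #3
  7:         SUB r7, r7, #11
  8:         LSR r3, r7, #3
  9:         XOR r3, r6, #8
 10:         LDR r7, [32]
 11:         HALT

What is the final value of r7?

r6=11
r3=7
r7=14
STR r3, [32] → M[32]=7
r3=14*14=196
r3=14>>3=1
r7=14-11=3
r3=3>>3=0
r3=11^8=3
r7=M[32]=7
halt.

7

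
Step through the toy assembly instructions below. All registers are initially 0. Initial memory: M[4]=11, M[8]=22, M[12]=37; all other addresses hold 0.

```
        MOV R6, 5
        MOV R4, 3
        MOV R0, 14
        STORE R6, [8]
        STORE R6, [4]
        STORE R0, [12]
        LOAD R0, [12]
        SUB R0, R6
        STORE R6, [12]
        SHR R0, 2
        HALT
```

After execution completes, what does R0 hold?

R6=5
R4=3
R0=14
STORE R6, [8] → M[8]=5
STORE R6, [4] → M[4]=5
STORE R0, [12] → M[12]=14
R0=M[12]=14
R0=14-5=9
STORE R6, [12] → M[12]=5
R0=9>>2=2
halt.

2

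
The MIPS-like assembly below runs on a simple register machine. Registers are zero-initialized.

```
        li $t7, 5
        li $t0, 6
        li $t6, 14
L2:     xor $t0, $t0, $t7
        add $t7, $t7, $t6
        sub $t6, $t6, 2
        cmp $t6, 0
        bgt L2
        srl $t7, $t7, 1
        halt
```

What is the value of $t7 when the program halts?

30

after li $t7, 5: $t7=5
after li $t0, 6: $t0=6
after li $t6, 14: $t6=14
after xor $t0, $t0, $t7: $t0=6^5=3
after add $t7, $t7, $t6: $t7=5+14=19
after sub $t6, $t6, 2: $t6=14-2=12
cmp $t6, 0  (cmp 12,0)
bgt L2: taken
after xor $t0, $t0, $t7: $t0=3^19=16
after add $t7, $t7, $t6: $t7=19+12=31
after sub $t6, $t6, 2: $t6=12-2=10
cmp $t6, 0  (cmp 10,0)
bgt L2: taken
after xor $t0, $t0, $t7: $t0=16^31=15
after add $t7, $t7, $t6: $t7=31+10=41
after sub $t6, $t6, 2: $t6=10-2=8
cmp $t6, 0  (cmp 8,0)
bgt L2: taken
after xor $t0, $t0, $t7: $t0=15^41=38
after add $t7, $t7, $t6: $t7=41+8=49
after sub $t6, $t6, 2: $t6=8-2=6
cmp $t6, 0  (cmp 6,0)
bgt L2: taken
after xor $t0, $t0, $t7: $t0=38^49=23
after add $t7, $t7, $t6: $t7=49+6=55
after sub $t6, $t6, 2: $t6=6-2=4
cmp $t6, 0  (cmp 4,0)
bgt L2: taken
after xor $t0, $t0, $t7: $t0=23^55=32
after add $t7, $t7, $t6: $t7=55+4=59
after sub $t6, $t6, 2: $t6=4-2=2
cmp $t6, 0  (cmp 2,0)
bgt L2: taken
after xor $t0, $t0, $t7: $t0=32^59=27
after add $t7, $t7, $t6: $t7=59+2=61
after sub $t6, $t6, 2: $t6=2-2=0
cmp $t6, 0  (cmp 0,0)
bgt L2: not taken
after srl $t7, $t7, 1: $t7=61>>1=30
halt.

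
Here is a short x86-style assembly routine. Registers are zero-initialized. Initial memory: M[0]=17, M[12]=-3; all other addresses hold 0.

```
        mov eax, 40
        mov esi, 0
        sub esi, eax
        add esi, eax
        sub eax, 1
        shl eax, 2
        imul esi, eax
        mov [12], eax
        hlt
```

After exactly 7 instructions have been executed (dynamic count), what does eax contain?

after mov eax, 40: eax=40
after mov esi, 0: esi=0
after sub esi, eax: esi=0-40=-40
after add esi, eax: esi=(-40)+40=0
after sub eax, 1: eax=40-1=39
after shl eax, 2: eax=39<<2=156
after imul esi, eax: esi=0*156=0
After step 7: eax = 156.

156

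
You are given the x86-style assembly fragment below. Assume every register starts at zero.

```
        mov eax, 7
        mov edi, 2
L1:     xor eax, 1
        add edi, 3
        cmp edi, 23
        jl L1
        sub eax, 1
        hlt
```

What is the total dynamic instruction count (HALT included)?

32

eax=7
edi=2
eax=7^1=6
edi=2+3=5
cmp edi, 23  (cmp 5,23)
jl L1: taken
eax=6^1=7
edi=5+3=8
cmp edi, 23  (cmp 8,23)
jl L1: taken
eax=7^1=6
edi=8+3=11
cmp edi, 23  (cmp 11,23)
jl L1: taken
eax=6^1=7
edi=11+3=14
cmp edi, 23  (cmp 14,23)
jl L1: taken
eax=7^1=6
edi=14+3=17
cmp edi, 23  (cmp 17,23)
jl L1: taken
eax=6^1=7
edi=17+3=20
cmp edi, 23  (cmp 20,23)
jl L1: taken
eax=7^1=6
edi=20+3=23
cmp edi, 23  (cmp 23,23)
jl L1: not taken
eax=6-1=5
halt.
Total executed instructions: 32.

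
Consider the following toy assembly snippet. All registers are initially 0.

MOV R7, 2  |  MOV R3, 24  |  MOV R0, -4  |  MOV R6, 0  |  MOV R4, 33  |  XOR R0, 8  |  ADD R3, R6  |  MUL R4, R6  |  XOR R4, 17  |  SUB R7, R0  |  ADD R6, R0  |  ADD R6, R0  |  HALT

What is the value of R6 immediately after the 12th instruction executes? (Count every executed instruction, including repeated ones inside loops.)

R7=2
R3=24
R0=-4
R6=0
R4=33
R0=(-4)^8=-12
R3=24+0=24
R4=33*0=0
R4=0^17=17
R7=2-(-12)=14
R6=0+(-12)=-12
R6=(-12)+(-12)=-24
After step 12: R6 = -24.

-24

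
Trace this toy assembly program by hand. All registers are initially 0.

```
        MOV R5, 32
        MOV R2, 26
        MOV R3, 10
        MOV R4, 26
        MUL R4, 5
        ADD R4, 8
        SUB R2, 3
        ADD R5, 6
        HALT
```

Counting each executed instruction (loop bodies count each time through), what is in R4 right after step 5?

130

R5=32
R2=26
R3=10
R4=26
R4=26*5=130
After step 5: R4 = 130.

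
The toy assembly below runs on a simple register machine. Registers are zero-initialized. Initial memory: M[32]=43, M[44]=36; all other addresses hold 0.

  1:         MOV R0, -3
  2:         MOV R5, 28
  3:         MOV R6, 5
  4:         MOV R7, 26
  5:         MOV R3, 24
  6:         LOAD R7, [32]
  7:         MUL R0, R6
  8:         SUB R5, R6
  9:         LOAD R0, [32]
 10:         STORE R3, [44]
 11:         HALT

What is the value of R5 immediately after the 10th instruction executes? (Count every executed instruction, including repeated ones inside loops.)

23

after MOV R0, -3: R0=-3
after MOV R5, 28: R5=28
after MOV R6, 5: R6=5
after MOV R7, 26: R7=26
after MOV R3, 24: R3=24
after LOAD R7, [32]: R7=M[32]=43
after MUL R0, R6: R0=(-3)*5=-15
after SUB R5, R6: R5=28-5=23
after LOAD R0, [32]: R0=M[32]=43
STORE R3, [44] → M[44]=24
After step 10: R5 = 23.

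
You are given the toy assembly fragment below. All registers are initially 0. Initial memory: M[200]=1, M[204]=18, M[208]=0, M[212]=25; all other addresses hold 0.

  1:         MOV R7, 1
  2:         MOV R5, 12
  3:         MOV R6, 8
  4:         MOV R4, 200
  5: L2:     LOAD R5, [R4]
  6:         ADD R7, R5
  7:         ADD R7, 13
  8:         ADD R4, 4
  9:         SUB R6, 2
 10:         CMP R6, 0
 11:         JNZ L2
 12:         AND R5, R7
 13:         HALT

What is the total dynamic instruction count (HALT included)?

R7=1
R5=12
R6=8
R4=200
R5=M[200]=1
R7=1+1=2
R7=2+13=15
R4=200+4=204
R6=8-2=6
CMP R6, 0  (cmp 6,0)
JNZ L2: taken
R5=M[204]=18
R7=15+18=33
R7=33+13=46
R4=204+4=208
R6=6-2=4
CMP R6, 0  (cmp 4,0)
JNZ L2: taken
R5=M[208]=0
R7=46+0=46
R7=46+13=59
R4=208+4=212
R6=4-2=2
CMP R6, 0  (cmp 2,0)
JNZ L2: taken
R5=M[212]=25
R7=59+25=84
R7=84+13=97
R4=212+4=216
R6=2-2=0
CMP R6, 0  (cmp 0,0)
JNZ L2: not taken
R5=25&97=1
halt.
Total executed instructions: 34.

34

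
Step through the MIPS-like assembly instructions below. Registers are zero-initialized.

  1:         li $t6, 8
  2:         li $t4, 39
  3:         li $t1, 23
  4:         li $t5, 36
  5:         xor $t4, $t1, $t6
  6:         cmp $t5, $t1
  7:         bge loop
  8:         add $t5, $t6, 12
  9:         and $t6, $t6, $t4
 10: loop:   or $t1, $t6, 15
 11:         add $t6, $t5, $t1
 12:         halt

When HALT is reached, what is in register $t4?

after li $t6, 8: $t6=8
after li $t4, 39: $t4=39
after li $t1, 23: $t1=23
after li $t5, 36: $t5=36
after xor $t4, $t1, $t6: $t4=23^8=31
cmp $t5, $t1  (cmp 36,23)
bge loop: taken
after or $t1, $t6, 15: $t1=8|15=15
after add $t6, $t5, $t1: $t6=36+15=51
halt.

31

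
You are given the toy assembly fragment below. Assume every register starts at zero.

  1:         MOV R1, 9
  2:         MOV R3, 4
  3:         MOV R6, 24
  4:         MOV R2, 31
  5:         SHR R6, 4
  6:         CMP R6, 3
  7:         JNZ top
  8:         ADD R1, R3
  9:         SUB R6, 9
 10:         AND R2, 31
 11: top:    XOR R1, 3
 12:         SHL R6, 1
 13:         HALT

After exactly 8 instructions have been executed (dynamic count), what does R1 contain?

after MOV R1, 9: R1=9
after MOV R3, 4: R3=4
after MOV R6, 24: R6=24
after MOV R2, 31: R2=31
after SHR R6, 4: R6=24>>4=1
CMP R6, 3  (cmp 1,3)
JNZ top: taken
after XOR R1, 3: R1=9^3=10
After step 8: R1 = 10.

10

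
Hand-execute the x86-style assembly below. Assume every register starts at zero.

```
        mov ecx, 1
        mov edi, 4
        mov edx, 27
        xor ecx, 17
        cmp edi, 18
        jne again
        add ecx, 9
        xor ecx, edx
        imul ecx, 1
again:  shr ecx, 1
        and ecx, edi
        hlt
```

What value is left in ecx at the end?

0

ecx=1
edi=4
edx=27
ecx=1^17=16
cmp edi, 18  (cmp 4,18)
jne again: taken
ecx=16>>1=8
ecx=8&4=0
halt.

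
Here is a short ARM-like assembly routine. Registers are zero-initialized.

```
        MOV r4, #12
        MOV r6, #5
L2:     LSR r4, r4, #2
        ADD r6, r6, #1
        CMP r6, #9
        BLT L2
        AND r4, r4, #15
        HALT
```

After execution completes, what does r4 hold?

MOV r4, #12 → r4=12
MOV r6, #5 → r6=5
LSR r4, r4, #2 → r4=12>>2=3
ADD r6, r6, #1 → r6=5+1=6
CMP r6, #9  (cmp 6,9)
BLT L2: taken
LSR r4, r4, #2 → r4=3>>2=0
ADD r6, r6, #1 → r6=6+1=7
CMP r6, #9  (cmp 7,9)
BLT L2: taken
LSR r4, r4, #2 → r4=0>>2=0
ADD r6, r6, #1 → r6=7+1=8
CMP r6, #9  (cmp 8,9)
BLT L2: taken
LSR r4, r4, #2 → r4=0>>2=0
ADD r6, r6, #1 → r6=8+1=9
CMP r6, #9  (cmp 9,9)
BLT L2: not taken
AND r4, r4, #15 → r4=0&15=0
halt.

0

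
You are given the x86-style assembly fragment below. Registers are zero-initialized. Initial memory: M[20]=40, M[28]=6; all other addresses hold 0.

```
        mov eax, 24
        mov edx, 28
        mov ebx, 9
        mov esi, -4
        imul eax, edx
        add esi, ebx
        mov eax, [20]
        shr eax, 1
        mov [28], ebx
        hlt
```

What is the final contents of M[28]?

mov eax, 24 → eax=24
mov edx, 28 → edx=28
mov ebx, 9 → ebx=9
mov esi, -4 → esi=-4
imul eax, edx → eax=24*28=672
add esi, ebx → esi=(-4)+9=5
mov eax, [20] → eax=M[20]=40
shr eax, 1 → eax=40>>1=20
mov [28], ebx → M[28]=9
halt.

9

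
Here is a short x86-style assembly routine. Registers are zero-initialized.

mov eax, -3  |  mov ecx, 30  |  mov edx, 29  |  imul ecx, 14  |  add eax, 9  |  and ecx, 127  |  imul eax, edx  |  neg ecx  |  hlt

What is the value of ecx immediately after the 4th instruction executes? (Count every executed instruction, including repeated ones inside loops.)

420

eax=-3
ecx=30
edx=29
ecx=30*14=420
After step 4: ecx = 420.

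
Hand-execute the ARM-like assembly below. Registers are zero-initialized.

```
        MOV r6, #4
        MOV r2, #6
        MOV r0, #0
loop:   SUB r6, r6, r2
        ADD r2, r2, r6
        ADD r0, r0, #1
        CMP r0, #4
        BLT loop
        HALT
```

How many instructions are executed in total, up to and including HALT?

24

r6=4
r2=6
r0=0
r6=4-6=-2
r2=6+(-2)=4
r0=0+1=1
CMP r0, #4  (cmp 1,4)
BLT loop: taken
r6=(-2)-4=-6
r2=4+(-6)=-2
r0=1+1=2
CMP r0, #4  (cmp 2,4)
BLT loop: taken
r6=(-6)-(-2)=-4
r2=(-2)+(-4)=-6
r0=2+1=3
CMP r0, #4  (cmp 3,4)
BLT loop: taken
r6=(-4)-(-6)=2
r2=(-6)+2=-4
r0=3+1=4
CMP r0, #4  (cmp 4,4)
BLT loop: not taken
halt.
Total executed instructions: 24.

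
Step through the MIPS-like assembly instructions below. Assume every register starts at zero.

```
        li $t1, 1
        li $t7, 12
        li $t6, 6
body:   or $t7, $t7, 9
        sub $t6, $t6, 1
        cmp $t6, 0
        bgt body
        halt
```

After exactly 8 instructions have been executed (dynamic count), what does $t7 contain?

after li $t1, 1: $t1=1
after li $t7, 12: $t7=12
after li $t6, 6: $t6=6
after or $t7, $t7, 9: $t7=12|9=13
after sub $t6, $t6, 1: $t6=6-1=5
cmp $t6, 0  (cmp 5,0)
bgt body: taken
after or $t7, $t7, 9: $t7=13|9=13
After step 8: $t7 = 13.

13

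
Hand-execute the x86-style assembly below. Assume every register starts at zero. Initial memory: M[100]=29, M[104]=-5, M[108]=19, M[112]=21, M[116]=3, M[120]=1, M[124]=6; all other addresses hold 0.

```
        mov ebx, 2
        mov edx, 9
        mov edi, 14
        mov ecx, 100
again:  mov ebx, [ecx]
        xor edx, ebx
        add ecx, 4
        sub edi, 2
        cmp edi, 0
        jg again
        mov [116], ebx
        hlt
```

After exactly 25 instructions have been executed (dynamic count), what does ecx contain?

116

mov ebx, 2 → ebx=2
mov edx, 9 → edx=9
mov edi, 14 → edi=14
mov ecx, 100 → ecx=100
mov ebx, [ecx] → ebx=M[100]=29
xor edx, ebx → edx=9^29=20
add ecx, 4 → ecx=100+4=104
sub edi, 2 → edi=14-2=12
cmp edi, 0  (cmp 12,0)
jg again: taken
mov ebx, [ecx] → ebx=M[104]=-5
xor edx, ebx → edx=20^(-5)=-17
add ecx, 4 → ecx=104+4=108
sub edi, 2 → edi=12-2=10
cmp edi, 0  (cmp 10,0)
jg again: taken
mov ebx, [ecx] → ebx=M[108]=19
xor edx, ebx → edx=(-17)^19=-4
add ecx, 4 → ecx=108+4=112
sub edi, 2 → edi=10-2=8
cmp edi, 0  (cmp 8,0)
jg again: taken
mov ebx, [ecx] → ebx=M[112]=21
xor edx, ebx → edx=(-4)^21=-23
add ecx, 4 → ecx=112+4=116
After step 25: ecx = 116.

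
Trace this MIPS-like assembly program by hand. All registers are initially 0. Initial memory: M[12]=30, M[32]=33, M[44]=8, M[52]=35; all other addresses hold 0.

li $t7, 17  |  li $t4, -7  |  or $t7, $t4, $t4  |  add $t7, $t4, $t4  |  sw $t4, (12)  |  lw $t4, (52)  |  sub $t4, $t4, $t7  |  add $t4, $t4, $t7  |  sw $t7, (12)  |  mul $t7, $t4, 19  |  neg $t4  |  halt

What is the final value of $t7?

$t7=17
$t4=-7
$t7=(-7)|(-7)=-7
$t7=(-7)+(-7)=-14
sw $t4, (12) → M[12]=-7
$t4=M[52]=35
$t4=35-(-14)=49
$t4=49+(-14)=35
sw $t7, (12) → M[12]=-14
$t7=35*19=665
$t4=-(35)=-35
halt.

665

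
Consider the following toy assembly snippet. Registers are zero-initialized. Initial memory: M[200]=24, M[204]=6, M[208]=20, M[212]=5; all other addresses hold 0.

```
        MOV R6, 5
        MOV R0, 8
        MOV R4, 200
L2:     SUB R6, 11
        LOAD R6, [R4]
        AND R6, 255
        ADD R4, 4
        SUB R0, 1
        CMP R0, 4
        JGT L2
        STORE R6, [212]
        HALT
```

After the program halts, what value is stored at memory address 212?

5

after MOV R6, 5: R6=5
after MOV R0, 8: R0=8
after MOV R4, 200: R4=200
after SUB R6, 11: R6=5-11=-6
after LOAD R6, [R4]: R6=M[200]=24
after AND R6, 255: R6=24&255=24
after ADD R4, 4: R4=200+4=204
after SUB R0, 1: R0=8-1=7
CMP R0, 4  (cmp 7,4)
JGT L2: taken
after SUB R6, 11: R6=24-11=13
after LOAD R6, [R4]: R6=M[204]=6
after AND R6, 255: R6=6&255=6
after ADD R4, 4: R4=204+4=208
after SUB R0, 1: R0=7-1=6
CMP R0, 4  (cmp 6,4)
JGT L2: taken
after SUB R6, 11: R6=6-11=-5
after LOAD R6, [R4]: R6=M[208]=20
after AND R6, 255: R6=20&255=20
after ADD R4, 4: R4=208+4=212
after SUB R0, 1: R0=6-1=5
CMP R0, 4  (cmp 5,4)
JGT L2: taken
after SUB R6, 11: R6=20-11=9
after LOAD R6, [R4]: R6=M[212]=5
after AND R6, 255: R6=5&255=5
after ADD R4, 4: R4=212+4=216
after SUB R0, 1: R0=5-1=4
CMP R0, 4  (cmp 4,4)
JGT L2: not taken
STORE R6, [212] → M[212]=5
halt.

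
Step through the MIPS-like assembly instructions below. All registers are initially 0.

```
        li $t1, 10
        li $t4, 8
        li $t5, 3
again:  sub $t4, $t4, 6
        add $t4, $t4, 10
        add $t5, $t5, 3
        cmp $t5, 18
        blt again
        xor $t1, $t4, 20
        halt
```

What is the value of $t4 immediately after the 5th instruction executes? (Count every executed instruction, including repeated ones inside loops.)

12

$t1=10
$t4=8
$t5=3
$t4=8-6=2
$t4=2+10=12
After step 5: $t4 = 12.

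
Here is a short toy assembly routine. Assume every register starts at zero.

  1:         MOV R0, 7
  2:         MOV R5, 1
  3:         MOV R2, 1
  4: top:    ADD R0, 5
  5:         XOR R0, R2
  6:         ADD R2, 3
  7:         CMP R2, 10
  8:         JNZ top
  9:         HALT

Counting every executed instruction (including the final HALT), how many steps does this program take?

MOV R0, 7 → R0=7
MOV R5, 1 → R5=1
MOV R2, 1 → R2=1
ADD R0, 5 → R0=7+5=12
XOR R0, R2 → R0=12^1=13
ADD R2, 3 → R2=1+3=4
CMP R2, 10  (cmp 4,10)
JNZ top: taken
ADD R0, 5 → R0=13+5=18
XOR R0, R2 → R0=18^4=22
ADD R2, 3 → R2=4+3=7
CMP R2, 10  (cmp 7,10)
JNZ top: taken
ADD R0, 5 → R0=22+5=27
XOR R0, R2 → R0=27^7=28
ADD R2, 3 → R2=7+3=10
CMP R2, 10  (cmp 10,10)
JNZ top: not taken
halt.
Total executed instructions: 19.

19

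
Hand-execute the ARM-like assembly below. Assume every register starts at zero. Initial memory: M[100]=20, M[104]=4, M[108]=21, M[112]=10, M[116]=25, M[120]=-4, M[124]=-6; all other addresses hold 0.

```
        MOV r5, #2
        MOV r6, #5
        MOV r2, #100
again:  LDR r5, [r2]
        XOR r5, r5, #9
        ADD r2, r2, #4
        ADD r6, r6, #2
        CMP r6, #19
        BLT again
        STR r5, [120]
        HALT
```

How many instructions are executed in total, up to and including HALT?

after MOV r5, #2: r5=2
after MOV r6, #5: r6=5
after MOV r2, #100: r2=100
after LDR r5, [r2]: r5=M[100]=20
after XOR r5, r5, #9: r5=20^9=29
after ADD r2, r2, #4: r2=100+4=104
after ADD r6, r6, #2: r6=5+2=7
CMP r6, #19  (cmp 7,19)
BLT again: taken
after LDR r5, [r2]: r5=M[104]=4
after XOR r5, r5, #9: r5=4^9=13
after ADD r2, r2, #4: r2=104+4=108
after ADD r6, r6, #2: r6=7+2=9
CMP r6, #19  (cmp 9,19)
BLT again: taken
after LDR r5, [r2]: r5=M[108]=21
after XOR r5, r5, #9: r5=21^9=28
after ADD r2, r2, #4: r2=108+4=112
after ADD r6, r6, #2: r6=9+2=11
CMP r6, #19  (cmp 11,19)
BLT again: taken
after LDR r5, [r2]: r5=M[112]=10
after XOR r5, r5, #9: r5=10^9=3
after ADD r2, r2, #4: r2=112+4=116
after ADD r6, r6, #2: r6=11+2=13
CMP r6, #19  (cmp 13,19)
BLT again: taken
after LDR r5, [r2]: r5=M[116]=25
after XOR r5, r5, #9: r5=25^9=16
after ADD r2, r2, #4: r2=116+4=120
after ADD r6, r6, #2: r6=13+2=15
CMP r6, #19  (cmp 15,19)
BLT again: taken
after LDR r5, [r2]: r5=M[120]=-4
after XOR r5, r5, #9: r5=(-4)^9=-11
after ADD r2, r2, #4: r2=120+4=124
after ADD r6, r6, #2: r6=15+2=17
CMP r6, #19  (cmp 17,19)
BLT again: taken
after LDR r5, [r2]: r5=M[124]=-6
after XOR r5, r5, #9: r5=(-6)^9=-13
after ADD r2, r2, #4: r2=124+4=128
after ADD r6, r6, #2: r6=17+2=19
CMP r6, #19  (cmp 19,19)
BLT again: not taken
STR r5, [120] → M[120]=-13
halt.
Total executed instructions: 47.

47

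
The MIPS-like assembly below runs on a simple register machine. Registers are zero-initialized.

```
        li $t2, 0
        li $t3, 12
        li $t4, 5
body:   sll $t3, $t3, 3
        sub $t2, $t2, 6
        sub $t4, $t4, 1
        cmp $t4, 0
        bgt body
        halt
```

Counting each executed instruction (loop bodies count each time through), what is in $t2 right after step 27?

li $t2, 0 → $t2=0
li $t3, 12 → $t3=12
li $t4, 5 → $t4=5
sll $t3, $t3, 3 → $t3=12<<3=96
sub $t2, $t2, 6 → $t2=0-6=-6
sub $t4, $t4, 1 → $t4=5-1=4
cmp $t4, 0  (cmp 4,0)
bgt body: taken
sll $t3, $t3, 3 → $t3=96<<3=768
sub $t2, $t2, 6 → $t2=(-6)-6=-12
sub $t4, $t4, 1 → $t4=4-1=3
cmp $t4, 0  (cmp 3,0)
bgt body: taken
sll $t3, $t3, 3 → $t3=768<<3=6144
sub $t2, $t2, 6 → $t2=(-12)-6=-18
sub $t4, $t4, 1 → $t4=3-1=2
cmp $t4, 0  (cmp 2,0)
bgt body: taken
sll $t3, $t3, 3 → $t3=6144<<3=49152
sub $t2, $t2, 6 → $t2=(-18)-6=-24
sub $t4, $t4, 1 → $t4=2-1=1
cmp $t4, 0  (cmp 1,0)
bgt body: taken
sll $t3, $t3, 3 → $t3=49152<<3=393216
sub $t2, $t2, 6 → $t2=(-24)-6=-30
sub $t4, $t4, 1 → $t4=1-1=0
cmp $t4, 0  (cmp 0,0)
After step 27: $t2 = -30.

-30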